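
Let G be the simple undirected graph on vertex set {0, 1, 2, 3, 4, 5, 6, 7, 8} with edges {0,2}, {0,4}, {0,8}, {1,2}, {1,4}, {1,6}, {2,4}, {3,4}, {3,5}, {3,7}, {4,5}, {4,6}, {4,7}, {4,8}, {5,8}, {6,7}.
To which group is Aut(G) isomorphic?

D_8

Vertex 4 is the unique vertex of degree 8; the remaining 8 vertices each have degree 3 and induce a cycle, so G is the wheel on 9 vertices with hub 4. With the hub fixed, the remaining symmetry is that of the rim cycle C_8, giving the dihedral group D_8.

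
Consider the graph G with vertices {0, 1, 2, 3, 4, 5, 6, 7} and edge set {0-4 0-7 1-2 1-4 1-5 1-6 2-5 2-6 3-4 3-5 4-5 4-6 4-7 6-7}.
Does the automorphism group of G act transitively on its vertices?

Vertex 4 is the only vertex of degree 6, so every automorphism fixes it; G is not vertex-transitive.

No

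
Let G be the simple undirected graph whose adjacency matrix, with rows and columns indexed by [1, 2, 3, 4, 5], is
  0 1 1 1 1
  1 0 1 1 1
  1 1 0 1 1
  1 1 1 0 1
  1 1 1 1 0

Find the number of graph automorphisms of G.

All 5 vertices are pairwise adjacent: G = K_5. Any permutation of the 5 vertices preserves K_5, so Aut(K_5) = S_5 of order 5! = 120.

120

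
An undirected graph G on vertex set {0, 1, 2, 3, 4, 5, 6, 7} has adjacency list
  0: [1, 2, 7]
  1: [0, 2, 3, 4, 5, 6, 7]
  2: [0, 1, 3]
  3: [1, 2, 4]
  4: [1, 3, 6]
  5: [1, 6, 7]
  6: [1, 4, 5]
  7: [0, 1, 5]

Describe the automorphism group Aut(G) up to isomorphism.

Vertex 1 is the unique vertex of degree 7; the remaining 7 vertices each have degree 3 and induce a cycle, so G is the wheel on 8 vertices with hub 1. Every automorphism fixes the hub and acts on the rim 7-cycle, so Aut(G) ≅ Aut(C_7) = D_7 of order 14.

D_7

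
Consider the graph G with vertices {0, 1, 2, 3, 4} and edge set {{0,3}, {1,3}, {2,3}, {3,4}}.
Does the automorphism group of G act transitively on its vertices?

Vertex 3 is the only vertex of degree 4, so every automorphism fixes it; G is not vertex-transitive.

No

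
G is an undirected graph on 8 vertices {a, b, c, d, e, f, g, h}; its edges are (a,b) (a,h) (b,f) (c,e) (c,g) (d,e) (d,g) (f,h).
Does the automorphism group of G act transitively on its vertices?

G has two connected components, {c, d, e, g} and {a, b, f, h}; each is 2-regular, so G = C_4 ⊔ C_4. With two isomorphic components, Aut(G) = Aut(C_4) ≀ S_2 = (D_4 × D_4) ⋊ Z_2: permute each cycle by D_4, then optionally swap the two cycles. Order 2·(2·4)² = 128. Under this action every vertex can be carried to every other, so G is vertex-transitive.

Yes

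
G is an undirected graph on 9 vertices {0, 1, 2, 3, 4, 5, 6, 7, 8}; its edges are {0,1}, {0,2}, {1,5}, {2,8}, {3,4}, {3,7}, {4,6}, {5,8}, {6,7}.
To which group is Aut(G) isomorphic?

G has two connected components, {0, 1, 2, 5, 8} and {3, 4, 6, 7}; each is 2-regular, so G = C_5 ⊔ C_4. No automorphism exchanges components of different sizes, hence Aut(G) is the direct product D_5 × D_4, order 80.

D_5 × D_4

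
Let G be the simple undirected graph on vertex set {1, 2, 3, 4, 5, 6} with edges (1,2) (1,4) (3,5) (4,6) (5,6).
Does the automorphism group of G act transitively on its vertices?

No

Automorphisms preserve degree, but G has vertices of degree 1 and vertices of degree 2; no automorphism maps one to the other, so G is not vertex-transitive.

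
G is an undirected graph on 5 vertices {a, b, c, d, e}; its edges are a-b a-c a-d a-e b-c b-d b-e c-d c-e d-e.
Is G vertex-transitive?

Yes

All 5 vertices are pairwise adjacent: G = K_5. Any permutation of the 5 vertices preserves K_5, so Aut(K_5) = S_5 of order 5! = 120. This group acts transitively on the 5 vertices.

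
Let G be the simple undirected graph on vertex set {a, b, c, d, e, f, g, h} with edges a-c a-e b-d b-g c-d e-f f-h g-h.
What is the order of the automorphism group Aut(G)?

16

Every vertex has degree 2 and the graph is connected, so G is the 8-cycle C_8. C_8 has 8 rotations and 8 reflections, so Aut(C_8) ≅ D_8 of order 16.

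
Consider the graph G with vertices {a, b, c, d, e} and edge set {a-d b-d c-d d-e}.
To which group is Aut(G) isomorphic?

the symmetric group on 4 letters

Vertex d has degree 4 and every other vertex has degree 1, so G is the star K_{1,4} with centre d. Any automorphism fixes the centre and permutes the 4 leaves freely, so Aut(G) ≅ S_4 of order 4! = 24.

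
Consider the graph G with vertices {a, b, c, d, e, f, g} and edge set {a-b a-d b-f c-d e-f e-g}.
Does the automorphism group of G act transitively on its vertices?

Automorphisms preserve degree, but G has vertices of degree 1 and vertices of degree 2; no automorphism maps one to the other, so G is not vertex-transitive.

No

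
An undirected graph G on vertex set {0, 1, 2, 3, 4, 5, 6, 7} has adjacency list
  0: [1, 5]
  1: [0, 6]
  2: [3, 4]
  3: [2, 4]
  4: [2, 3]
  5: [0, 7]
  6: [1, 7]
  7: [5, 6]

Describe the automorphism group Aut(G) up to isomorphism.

D_3 × D_5

G has two connected components, {0, 1, 5, 6, 7} and {2, 3, 4}; each is 2-regular, so G = C_5 ⊔ C_3. The components are non-isomorphic (different sizes), so Aut(G) = Aut(C_3) × Aut(C_5) = D_3 × D_5 of order 6·10 = 60.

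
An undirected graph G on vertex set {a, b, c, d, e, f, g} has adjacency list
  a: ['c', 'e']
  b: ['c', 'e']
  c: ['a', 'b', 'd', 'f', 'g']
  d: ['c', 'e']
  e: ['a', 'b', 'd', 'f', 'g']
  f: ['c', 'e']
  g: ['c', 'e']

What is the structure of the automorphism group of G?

S_2 × S_5

The vertices split by degree into {c, e} (degree 5) and {a, b, d, f, g} (degree 2); every edge runs between the two parts, so G is the complete bipartite graph K_{2,5}. Automorphisms preserve the bipartition setwise (since the parts differ in size) and act as S_2 × S_5 within it; |Aut| = 240.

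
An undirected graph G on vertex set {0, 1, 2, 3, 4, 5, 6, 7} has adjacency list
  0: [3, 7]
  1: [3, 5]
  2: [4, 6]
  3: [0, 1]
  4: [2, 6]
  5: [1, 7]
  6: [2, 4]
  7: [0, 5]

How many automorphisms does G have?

60

G has two connected components, {0, 1, 3, 5, 7} and {2, 4, 6}; each is 2-regular, so G = C_5 ⊔ C_3. The components are non-isomorphic (different sizes), so Aut(G) = Aut(C_3) × Aut(C_5) = D_3 × D_5 of order 6·10 = 60.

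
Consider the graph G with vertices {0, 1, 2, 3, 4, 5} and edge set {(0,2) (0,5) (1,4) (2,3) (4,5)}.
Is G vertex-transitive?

Automorphisms preserve degree, but G has vertices of degree 1 and vertices of degree 2; no automorphism maps one to the other, so G is not vertex-transitive.

No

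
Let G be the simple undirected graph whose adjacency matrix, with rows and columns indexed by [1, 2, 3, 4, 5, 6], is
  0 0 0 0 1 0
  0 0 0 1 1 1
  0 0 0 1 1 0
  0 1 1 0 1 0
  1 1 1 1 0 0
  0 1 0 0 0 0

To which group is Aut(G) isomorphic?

Degrees alone do not determine every vertex (e.g. 1 and 6 both have degree 1), but their neighbour-degree multisets differ: N(1) has degrees [4] while N(6) has degrees [3]. Repeating this refinement separates all vertices, so the only automorphism is the identity.

1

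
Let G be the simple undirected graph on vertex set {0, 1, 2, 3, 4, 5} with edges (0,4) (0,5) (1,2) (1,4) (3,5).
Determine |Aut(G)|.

2

The degree sequence is [2, 2, 1, 1, 2, 2]; the two degree-1 vertices 2 and 3 are the ends of a path, so G = P_6. A path has exactly one nontrivial symmetry — reversal — giving Aut(G) of order 2.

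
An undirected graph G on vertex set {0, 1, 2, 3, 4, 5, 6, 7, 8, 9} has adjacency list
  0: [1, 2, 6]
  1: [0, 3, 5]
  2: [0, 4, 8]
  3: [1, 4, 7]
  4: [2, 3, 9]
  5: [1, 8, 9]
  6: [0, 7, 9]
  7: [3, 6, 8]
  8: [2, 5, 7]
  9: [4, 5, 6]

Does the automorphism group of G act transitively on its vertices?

G is 3-regular on 10 vertices with no triangles and no 4-cycles (girth 5): this is the Petersen graph. It is a classical fact that the Petersen graph has automorphism group S_5 (order 120), arising from its description as the Kneser graph K(5,2). Under this action every vertex can be carried to every other, so G is vertex-transitive.

Yes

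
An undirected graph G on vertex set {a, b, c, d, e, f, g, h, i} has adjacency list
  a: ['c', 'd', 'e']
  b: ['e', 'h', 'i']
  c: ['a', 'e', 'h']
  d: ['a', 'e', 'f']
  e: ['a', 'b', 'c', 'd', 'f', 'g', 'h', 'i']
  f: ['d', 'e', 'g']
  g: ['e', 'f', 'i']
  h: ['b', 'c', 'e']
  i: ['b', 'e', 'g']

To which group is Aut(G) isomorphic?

the dihedral group of order 16

Vertex e is the unique vertex of degree 8; the remaining 8 vertices each have degree 3 and induce a cycle, so G is the wheel on 9 vertices with hub e. With the hub fixed, the remaining symmetry is that of the rim cycle C_8, giving the dihedral group D_8.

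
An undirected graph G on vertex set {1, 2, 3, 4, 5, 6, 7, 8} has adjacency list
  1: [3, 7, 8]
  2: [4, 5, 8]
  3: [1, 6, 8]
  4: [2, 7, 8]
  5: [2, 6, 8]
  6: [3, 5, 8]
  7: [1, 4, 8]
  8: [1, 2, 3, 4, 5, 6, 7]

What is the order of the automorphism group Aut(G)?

Vertex 8 is the unique vertex of degree 7; the remaining 7 vertices each have degree 3 and induce a cycle, so G is the wheel on 8 vertices with hub 8. Every automorphism fixes the hub and acts on the rim 7-cycle, so Aut(G) ≅ Aut(C_7) = D_7 of order 14.

14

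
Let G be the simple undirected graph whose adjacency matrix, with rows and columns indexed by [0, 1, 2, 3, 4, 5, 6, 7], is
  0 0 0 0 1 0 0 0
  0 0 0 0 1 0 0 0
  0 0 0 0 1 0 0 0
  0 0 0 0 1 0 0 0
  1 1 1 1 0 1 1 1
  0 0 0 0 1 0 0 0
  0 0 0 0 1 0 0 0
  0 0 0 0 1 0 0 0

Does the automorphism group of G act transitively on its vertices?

No

Vertex 4 is the only vertex of degree 7, so every automorphism fixes it; G is not vertex-transitive.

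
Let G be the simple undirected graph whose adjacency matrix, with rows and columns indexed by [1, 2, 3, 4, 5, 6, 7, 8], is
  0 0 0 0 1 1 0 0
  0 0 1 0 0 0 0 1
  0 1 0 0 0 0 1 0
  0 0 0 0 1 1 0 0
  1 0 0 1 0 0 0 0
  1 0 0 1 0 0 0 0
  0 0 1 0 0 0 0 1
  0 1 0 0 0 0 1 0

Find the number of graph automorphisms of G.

128

G has two connected components, {2, 3, 7, 8} and {1, 4, 5, 6}; each is 2-regular, so G = C_4 ⊔ C_4. Aut of a disjoint union of two copies of C_4 is the wreath product D_4 ≀ Z_2, of order 2·8² = 128.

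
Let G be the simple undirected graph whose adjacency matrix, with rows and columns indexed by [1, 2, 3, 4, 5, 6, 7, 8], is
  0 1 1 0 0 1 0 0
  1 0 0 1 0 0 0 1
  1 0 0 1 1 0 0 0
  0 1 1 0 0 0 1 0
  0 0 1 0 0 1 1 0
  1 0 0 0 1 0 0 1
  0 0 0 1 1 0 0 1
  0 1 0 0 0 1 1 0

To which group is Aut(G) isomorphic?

G is 3-regular and bipartite on 2^3 = 8 vertices with girth 4; it is the hypercube graph Q_3. Aut(Q_3) consists of the signed permutations of the 3 coordinate axes: 3! permutations times 2^3 sign flips, so |Aut| = 2^3·3! = 48.

the hyperoctahedral group B_3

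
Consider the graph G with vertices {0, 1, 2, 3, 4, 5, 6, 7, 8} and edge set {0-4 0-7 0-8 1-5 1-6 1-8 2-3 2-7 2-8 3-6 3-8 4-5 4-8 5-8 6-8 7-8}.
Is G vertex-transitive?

Vertex 8 is the only vertex of degree 8, so every automorphism fixes it; G is not vertex-transitive.

No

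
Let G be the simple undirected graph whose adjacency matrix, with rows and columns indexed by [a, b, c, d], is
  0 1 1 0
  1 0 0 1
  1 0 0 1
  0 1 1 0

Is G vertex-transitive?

Yes

Every vertex has degree 2 and the graph is connected, so G is the 4-cycle C_4. C_4 has 4 rotations and 4 reflections, so Aut(C_4) ≅ D_4 of order 8. Under this action every vertex can be carried to every other, so G is vertex-transitive.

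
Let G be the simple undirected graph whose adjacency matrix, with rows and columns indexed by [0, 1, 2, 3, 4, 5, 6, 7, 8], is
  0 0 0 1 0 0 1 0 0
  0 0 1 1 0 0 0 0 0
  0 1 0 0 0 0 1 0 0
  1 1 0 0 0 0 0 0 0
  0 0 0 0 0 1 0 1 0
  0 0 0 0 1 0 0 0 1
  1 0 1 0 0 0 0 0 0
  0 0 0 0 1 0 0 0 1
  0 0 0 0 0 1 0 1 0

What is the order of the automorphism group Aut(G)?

G has two connected components, {0, 1, 2, 3, 6} and {4, 5, 7, 8}; each is 2-regular, so G = C_5 ⊔ C_4. No automorphism exchanges components of different sizes, hence Aut(G) is the direct product D_5 × D_4, order 80.

80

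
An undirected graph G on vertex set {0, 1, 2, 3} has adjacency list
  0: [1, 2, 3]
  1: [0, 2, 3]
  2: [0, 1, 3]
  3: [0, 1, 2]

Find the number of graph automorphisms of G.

24

Every vertex has degree 3, so G is the complete graph K_4. Every bijection on the vertex set is an automorphism of K_4; hence Aut(K_4) ≅ S_4, order 24.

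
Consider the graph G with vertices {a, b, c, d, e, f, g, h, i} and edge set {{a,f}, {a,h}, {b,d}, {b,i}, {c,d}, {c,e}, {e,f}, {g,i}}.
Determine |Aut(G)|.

2

The degree sequence is [2, 2, 2, 2, 2, 2, 1, 1, 2]; the two degree-1 vertices g and h are the ends of a path, so G = P_9. The only nontrivial automorphism of a path is the end-to-end reflection, so Aut(G) ≅ Z_2.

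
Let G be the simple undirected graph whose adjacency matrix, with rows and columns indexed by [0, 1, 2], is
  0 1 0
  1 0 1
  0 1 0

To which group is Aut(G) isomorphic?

the cyclic group of order 2

The degree sequence is [1, 2, 1]; the two degree-1 vertices 0 and 2 are the ends of a path, so G = P_3. The only nontrivial automorphism of a path is the end-to-end reflection, so Aut(G) ≅ Z_2.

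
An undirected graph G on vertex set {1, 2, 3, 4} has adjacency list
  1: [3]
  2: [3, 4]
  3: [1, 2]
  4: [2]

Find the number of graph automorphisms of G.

The degree sequence is [1, 2, 2, 1]; the two degree-1 vertices 1 and 4 are the ends of a path, so G = P_4. A path has exactly one nontrivial symmetry — reversal — giving Aut(G) of order 2.

2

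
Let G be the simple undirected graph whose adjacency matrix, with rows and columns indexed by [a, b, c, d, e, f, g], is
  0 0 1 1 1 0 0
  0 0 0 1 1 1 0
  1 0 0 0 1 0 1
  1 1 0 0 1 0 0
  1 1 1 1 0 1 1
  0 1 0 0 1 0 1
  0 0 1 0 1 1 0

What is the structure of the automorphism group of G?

D_6

Vertex e is the unique vertex of degree 6; the remaining 6 vertices each have degree 3 and induce a cycle, so G is the wheel on 7 vertices with hub e. With the hub fixed, the remaining symmetry is that of the rim cycle C_6, giving the dihedral group D_6.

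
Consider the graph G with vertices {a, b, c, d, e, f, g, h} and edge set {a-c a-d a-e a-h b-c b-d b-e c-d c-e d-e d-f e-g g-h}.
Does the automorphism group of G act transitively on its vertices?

Vertex b is the only vertex of degree 3, so every automorphism fixes it; G is not vertex-transitive.

No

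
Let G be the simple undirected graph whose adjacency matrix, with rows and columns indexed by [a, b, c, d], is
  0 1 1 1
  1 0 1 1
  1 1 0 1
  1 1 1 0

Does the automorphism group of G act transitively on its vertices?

Yes

Every vertex has degree 3, so G is the complete graph K_4. Every bijection on the vertex set is an automorphism of K_4; hence Aut(K_4) ≅ S_4, order 24. Under this action every vertex can be carried to every other, so G is vertex-transitive.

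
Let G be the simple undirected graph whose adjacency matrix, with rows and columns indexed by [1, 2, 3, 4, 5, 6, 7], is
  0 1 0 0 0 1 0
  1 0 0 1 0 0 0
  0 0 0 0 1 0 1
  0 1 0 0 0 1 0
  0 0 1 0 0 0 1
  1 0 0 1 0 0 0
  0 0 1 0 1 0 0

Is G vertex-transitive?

G has two connected components, {1, 2, 4, 6} and {3, 5, 7}; each is 2-regular, so G = C_4 ⊔ C_3. The orbit of 1 under Aut(G) is {1, 2, 4, 6}, which does not contain 3, so G is not vertex-transitive.

No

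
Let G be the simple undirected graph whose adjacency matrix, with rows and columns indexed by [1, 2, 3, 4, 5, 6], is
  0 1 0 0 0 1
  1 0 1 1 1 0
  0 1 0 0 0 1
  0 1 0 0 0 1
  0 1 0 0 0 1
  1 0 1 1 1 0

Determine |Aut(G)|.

The vertices split by degree into {2, 6} (degree 4) and {1, 3, 4, 5} (degree 2); every edge runs between the two parts, so G is the complete bipartite graph K_{2,4}. Automorphisms preserve the bipartition setwise (since the parts differ in size) and act as S_4 × S_2 within it; |Aut| = 48.

48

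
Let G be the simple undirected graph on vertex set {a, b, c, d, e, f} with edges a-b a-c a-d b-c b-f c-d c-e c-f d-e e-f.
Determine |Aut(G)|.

Vertex c is the unique vertex of degree 5; the remaining 5 vertices each have degree 3 and induce a cycle, so G is the wheel on 6 vertices with hub c. Every automorphism fixes the hub and acts on the rim 5-cycle, so Aut(G) ≅ Aut(C_5) = D_5 of order 10.

10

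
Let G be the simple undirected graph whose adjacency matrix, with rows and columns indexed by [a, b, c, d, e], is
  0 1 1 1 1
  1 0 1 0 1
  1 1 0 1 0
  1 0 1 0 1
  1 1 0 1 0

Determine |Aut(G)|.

Vertex a is the unique vertex of degree 4; the remaining 4 vertices each have degree 3 and induce a cycle, so G is the wheel on 5 vertices with hub a. Every automorphism fixes the hub and acts on the rim 4-cycle, so Aut(G) ≅ Aut(C_4) = D_4 of order 8.

8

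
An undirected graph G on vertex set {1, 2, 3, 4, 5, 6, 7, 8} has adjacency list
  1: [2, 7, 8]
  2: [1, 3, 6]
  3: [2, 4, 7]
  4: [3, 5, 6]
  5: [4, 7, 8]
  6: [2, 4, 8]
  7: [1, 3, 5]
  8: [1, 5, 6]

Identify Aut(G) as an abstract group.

the hyperoctahedral group B_3

G is 3-regular and bipartite on 2^3 = 8 vertices with girth 4; it is the hypercube graph Q_3. Aut(Q_3) consists of the signed permutations of the 3 coordinate axes: 3! permutations times 2^3 sign flips, so |Aut| = 2^3·3! = 48.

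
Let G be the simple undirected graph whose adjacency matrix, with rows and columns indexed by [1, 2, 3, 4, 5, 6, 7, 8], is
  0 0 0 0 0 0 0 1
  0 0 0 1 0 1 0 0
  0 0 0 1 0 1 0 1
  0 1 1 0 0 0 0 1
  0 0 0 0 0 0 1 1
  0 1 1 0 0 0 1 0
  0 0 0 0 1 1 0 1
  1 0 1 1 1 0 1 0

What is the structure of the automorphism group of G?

The degree sequence is [1, 2, 3, 3, 2, 3, 3, 5]. Checking the degree-preserving permutations of the vertex set shows that none except the identity preserves every edge, so Aut(G) is trivial.

1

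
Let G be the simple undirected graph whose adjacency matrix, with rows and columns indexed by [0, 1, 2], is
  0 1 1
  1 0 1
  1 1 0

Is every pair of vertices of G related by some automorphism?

Yes

Every vertex has degree 2, so G is the complete graph K_3. Any permutation of the 3 vertices preserves K_3, so Aut(K_3) = S_3 of order 3! = 6. This group acts transitively on the 3 vertices.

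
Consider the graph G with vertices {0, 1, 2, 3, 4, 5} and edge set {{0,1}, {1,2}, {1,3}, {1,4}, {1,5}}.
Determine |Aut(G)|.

120

Vertex 1 has degree 5 and every other vertex has degree 1, so G is the star K_{1,5} with centre 1. Any automorphism fixes the centre and permutes the 5 leaves freely, so Aut(G) ≅ S_5 of order 5! = 120.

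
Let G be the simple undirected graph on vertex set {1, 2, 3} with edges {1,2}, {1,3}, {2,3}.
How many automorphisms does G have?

6

Every vertex has degree 2, so G is the complete graph K_3. Every bijection on the vertex set is an automorphism of K_3; hence Aut(K_3) ≅ S_3, order 6.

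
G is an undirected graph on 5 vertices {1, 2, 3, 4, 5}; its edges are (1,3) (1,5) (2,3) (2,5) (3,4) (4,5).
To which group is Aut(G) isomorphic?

The vertices split by degree into {3, 5} (degree 3) and {1, 2, 4} (degree 2); every edge runs between the two parts, so G is the complete bipartite graph K_{2,3}. The parts have unequal sizes, so no automorphism swaps them; each part is permuted independently, giving S_2 × S_3 of order 2!·3! = 12.

S_2 × S_3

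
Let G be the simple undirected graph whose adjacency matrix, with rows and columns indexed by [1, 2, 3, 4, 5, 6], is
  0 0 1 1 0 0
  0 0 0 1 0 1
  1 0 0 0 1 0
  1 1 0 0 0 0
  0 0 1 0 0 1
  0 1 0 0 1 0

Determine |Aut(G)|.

G is 2-regular and connected on 6 vertices, i.e. the cycle C_6. C_6 has 6 rotations and 6 reflections, so Aut(C_6) ≅ D_6 of order 12.

12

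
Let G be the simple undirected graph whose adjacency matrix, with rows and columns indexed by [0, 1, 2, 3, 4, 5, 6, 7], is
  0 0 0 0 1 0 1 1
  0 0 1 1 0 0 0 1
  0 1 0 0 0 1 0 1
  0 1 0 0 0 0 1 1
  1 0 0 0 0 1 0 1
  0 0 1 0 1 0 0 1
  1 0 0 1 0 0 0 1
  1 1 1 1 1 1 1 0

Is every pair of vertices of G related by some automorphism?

Vertex 7 is the only vertex of degree 7, so every automorphism fixes it; G is not vertex-transitive.

No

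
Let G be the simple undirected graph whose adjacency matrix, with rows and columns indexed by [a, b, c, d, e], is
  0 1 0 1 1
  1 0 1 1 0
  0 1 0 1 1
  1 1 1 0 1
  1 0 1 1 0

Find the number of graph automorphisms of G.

8

Vertex d is the unique vertex of degree 4; the remaining 4 vertices each have degree 3 and induce a cycle, so G is the wheel on 5 vertices with hub d. With the hub fixed, the remaining symmetry is that of the rim cycle C_4, giving the dihedral group D_4.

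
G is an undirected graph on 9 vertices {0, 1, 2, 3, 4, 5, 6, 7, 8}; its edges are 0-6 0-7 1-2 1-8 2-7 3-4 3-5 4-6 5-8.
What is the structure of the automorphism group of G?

D_9

G is 2-regular and connected on 9 vertices, i.e. the cycle C_9. The automorphisms of the 9-cycle are exactly the symmetries of a regular 9-gon: the dihedral group D_9, |D_9| = 18.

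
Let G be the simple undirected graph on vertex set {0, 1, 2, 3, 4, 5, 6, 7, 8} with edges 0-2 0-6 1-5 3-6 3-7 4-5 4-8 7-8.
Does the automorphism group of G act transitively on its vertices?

No

Automorphisms preserve degree, but G has vertices of degree 1 and vertices of degree 2; no automorphism maps one to the other, so G is not vertex-transitive.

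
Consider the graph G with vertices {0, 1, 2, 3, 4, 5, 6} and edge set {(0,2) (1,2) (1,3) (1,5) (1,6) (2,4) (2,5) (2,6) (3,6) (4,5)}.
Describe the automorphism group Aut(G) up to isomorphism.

the trivial group

The degree sequence is [1, 4, 5, 2, 2, 3, 3]. Checking the degree-preserving permutations of the vertex set shows that none except the identity preserves every edge, so Aut(G) is trivial.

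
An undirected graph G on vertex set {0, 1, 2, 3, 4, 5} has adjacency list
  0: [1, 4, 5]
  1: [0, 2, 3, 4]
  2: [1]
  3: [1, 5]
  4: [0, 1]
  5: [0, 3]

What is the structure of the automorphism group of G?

1

Degrees alone do not determine every vertex (e.g. 3 and 4 both have degree 2), but their neighbour-degree multisets differ: N(3) has degrees [2, 4] while N(4) has degrees [3, 4]. Repeating this refinement separates all vertices, so the only automorphism is the identity.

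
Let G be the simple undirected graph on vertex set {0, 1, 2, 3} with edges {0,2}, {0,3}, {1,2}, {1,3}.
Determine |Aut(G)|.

G is 2-regular and bipartite on 2^2 = 4 vertices with girth 4; it is the hypercube graph Q_2. The symmetry group of the 2-cube is the hyperoctahedral group B_2 = Z_2 ≀ S_2, of order 2^2·2! = 8.

8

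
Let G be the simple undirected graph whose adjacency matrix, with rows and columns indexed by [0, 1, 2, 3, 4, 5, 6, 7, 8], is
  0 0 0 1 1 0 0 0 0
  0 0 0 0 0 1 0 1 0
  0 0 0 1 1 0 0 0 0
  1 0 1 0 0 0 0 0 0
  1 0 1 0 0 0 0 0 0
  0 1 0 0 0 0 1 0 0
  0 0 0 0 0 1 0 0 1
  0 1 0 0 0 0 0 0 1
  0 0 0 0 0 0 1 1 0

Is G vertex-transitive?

No

G has two connected components, {1, 5, 6, 7, 8} and {0, 2, 3, 4}; each is 2-regular, so G = C_5 ⊔ C_4. The orbit of 0 under Aut(G) is {0, 2, 3, 4}, which does not contain 1, so G is not vertex-transitive.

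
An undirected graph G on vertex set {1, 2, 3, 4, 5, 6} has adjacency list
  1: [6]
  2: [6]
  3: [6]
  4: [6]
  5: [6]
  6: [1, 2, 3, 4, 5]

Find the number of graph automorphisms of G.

120

Vertex 6 has degree 5 and every other vertex has degree 1, so G is the star K_{1,5} with centre 6. Any automorphism fixes the centre and permutes the 5 leaves freely, so Aut(G) ≅ S_5 of order 5! = 120.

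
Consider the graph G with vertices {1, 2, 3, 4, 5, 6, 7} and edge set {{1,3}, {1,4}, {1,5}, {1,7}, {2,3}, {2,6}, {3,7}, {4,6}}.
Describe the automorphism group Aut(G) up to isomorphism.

the trivial group

Degrees alone do not determine every vertex (e.g. 2 and 4 both have degree 2), but their neighbour-degree multisets differ: N(2) has degrees [2, 3] while N(4) has degrees [2, 4]. Repeating this refinement separates all vertices, so the only automorphism is the identity.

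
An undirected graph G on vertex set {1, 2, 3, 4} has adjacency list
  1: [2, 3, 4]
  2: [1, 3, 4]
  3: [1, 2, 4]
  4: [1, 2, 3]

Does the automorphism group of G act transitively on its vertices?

Yes

All 4 vertices are pairwise adjacent: G = K_4. Any permutation of the 4 vertices preserves K_4, so Aut(K_4) = S_4 of order 4! = 24. This group acts transitively on the 4 vertices.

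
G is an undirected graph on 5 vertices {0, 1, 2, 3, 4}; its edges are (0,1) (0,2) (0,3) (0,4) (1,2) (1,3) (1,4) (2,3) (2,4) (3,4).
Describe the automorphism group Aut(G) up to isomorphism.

the symmetric group on 5 letters

Every vertex has degree 4, so G is the complete graph K_5. Any permutation of the 5 vertices preserves K_5, so Aut(K_5) = S_5 of order 5! = 120.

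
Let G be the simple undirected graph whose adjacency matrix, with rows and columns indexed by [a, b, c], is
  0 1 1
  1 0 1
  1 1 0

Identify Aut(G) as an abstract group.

All 3 vertices are pairwise adjacent: G = K_3. Any permutation of the 3 vertices preserves K_3, so Aut(K_3) = S_3 of order 3! = 6.

the symmetric group on 3 letters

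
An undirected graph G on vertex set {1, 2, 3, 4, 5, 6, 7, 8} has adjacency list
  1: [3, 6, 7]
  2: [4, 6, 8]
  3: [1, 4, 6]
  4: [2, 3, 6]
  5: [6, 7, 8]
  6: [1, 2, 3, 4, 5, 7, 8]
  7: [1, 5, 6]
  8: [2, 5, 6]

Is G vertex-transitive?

Vertex 6 is the only vertex of degree 7, so every automorphism fixes it; G is not vertex-transitive.

No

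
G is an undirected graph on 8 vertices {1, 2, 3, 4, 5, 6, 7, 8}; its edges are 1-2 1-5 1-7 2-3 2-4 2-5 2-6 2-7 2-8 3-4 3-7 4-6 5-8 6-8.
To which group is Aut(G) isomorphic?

Vertex 2 is the unique vertex of degree 7; the remaining 7 vertices each have degree 3 and induce a cycle, so G is the wheel on 8 vertices with hub 2. With the hub fixed, the remaining symmetry is that of the rim cycle C_7, giving the dihedral group D_7.

D_7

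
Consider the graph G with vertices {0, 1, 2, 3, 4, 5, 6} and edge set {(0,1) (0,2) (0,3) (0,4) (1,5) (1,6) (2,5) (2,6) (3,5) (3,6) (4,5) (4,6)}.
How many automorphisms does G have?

The vertices split by degree into {0, 5, 6} (degree 4) and {1, 2, 3, 4} (degree 3); every edge runs between the two parts, so G is the complete bipartite graph K_{3,4}. The parts have unequal sizes, so no automorphism swaps them; each part is permuted independently, giving S_3 × S_4 of order 3!·4! = 144.

144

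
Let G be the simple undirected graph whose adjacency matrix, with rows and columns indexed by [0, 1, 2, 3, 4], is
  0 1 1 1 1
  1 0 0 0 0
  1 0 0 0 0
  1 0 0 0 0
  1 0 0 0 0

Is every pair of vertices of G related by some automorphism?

No

Vertex 0 is the only vertex of degree 4, so every automorphism fixes it; G is not vertex-transitive.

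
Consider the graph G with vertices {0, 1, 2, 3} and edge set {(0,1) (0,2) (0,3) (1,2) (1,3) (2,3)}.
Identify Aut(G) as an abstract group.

S_4

All 4 vertices are pairwise adjacent: G = K_4. Any permutation of the 4 vertices preserves K_4, so Aut(K_4) = S_4 of order 4! = 24.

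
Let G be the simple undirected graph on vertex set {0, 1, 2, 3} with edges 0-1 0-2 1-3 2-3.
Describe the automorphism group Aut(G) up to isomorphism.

Every vertex has degree 2 and the graph is connected, so G is the 4-cycle C_4. The automorphisms of the 4-cycle are exactly the symmetries of a regular 4-gon: the dihedral group D_4, |D_4| = 8.

the dihedral group of order 8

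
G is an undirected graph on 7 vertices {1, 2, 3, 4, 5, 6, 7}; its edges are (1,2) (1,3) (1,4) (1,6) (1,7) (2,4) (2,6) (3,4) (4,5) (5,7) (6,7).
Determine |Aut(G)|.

Degrees alone do not determine every vertex (e.g. 2 and 6 both have degree 3), but their neighbour-degree multisets differ: N(2) has degrees [3, 4, 5] while N(6) has degrees [3, 3, 5]. Repeating this refinement separates all vertices, so the only automorphism is the identity.

1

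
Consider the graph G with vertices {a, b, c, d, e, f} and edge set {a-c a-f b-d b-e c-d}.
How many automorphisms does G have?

The degree sequence is [2, 2, 2, 2, 1, 1]; the two degree-1 vertices e and f are the ends of a path, so G = P_6. A path has exactly one nontrivial symmetry — reversal — giving Aut(G) of order 2.

2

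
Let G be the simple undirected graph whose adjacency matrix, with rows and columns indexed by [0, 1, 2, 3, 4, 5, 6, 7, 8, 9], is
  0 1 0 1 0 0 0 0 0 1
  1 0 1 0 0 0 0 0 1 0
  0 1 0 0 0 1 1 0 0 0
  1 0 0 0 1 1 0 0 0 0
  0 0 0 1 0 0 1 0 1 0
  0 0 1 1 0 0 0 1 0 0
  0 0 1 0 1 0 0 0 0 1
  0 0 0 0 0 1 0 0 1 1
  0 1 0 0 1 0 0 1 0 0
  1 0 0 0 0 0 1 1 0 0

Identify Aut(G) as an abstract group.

G is 3-regular on 10 vertices with no triangles and no 4-cycles (girth 5): this is the Petersen graph. Viewing the Petersen graph as the Kneser graph K(5,2) — vertices are 2-subsets of {1,…,5}, edges join disjoint pairs — its automorphisms are exactly the permutations of the 5-element set, so Aut ≅ S_5 of order 120.

the symmetric group S_5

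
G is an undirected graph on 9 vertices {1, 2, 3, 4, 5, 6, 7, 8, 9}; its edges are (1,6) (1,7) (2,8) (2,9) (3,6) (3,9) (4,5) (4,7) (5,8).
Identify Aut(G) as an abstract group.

Every vertex has degree 2 and the graph is connected, so G is the 9-cycle C_9. The automorphisms of the 9-cycle are exactly the symmetries of a regular 9-gon: the dihedral group D_9, |D_9| = 18.

the dihedral group of order 18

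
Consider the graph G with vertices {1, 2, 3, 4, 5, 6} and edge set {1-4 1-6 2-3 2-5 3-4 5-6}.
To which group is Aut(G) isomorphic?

D_6

G is 2-regular and connected on 6 vertices, i.e. the cycle C_6. C_6 has 6 rotations and 6 reflections, so Aut(C_6) ≅ D_6 of order 12.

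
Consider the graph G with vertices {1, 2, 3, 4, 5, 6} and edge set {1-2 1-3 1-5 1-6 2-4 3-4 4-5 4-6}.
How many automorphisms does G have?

48

The vertices split by degree into {1, 4} (degree 4) and {2, 3, 5, 6} (degree 2); every edge runs between the two parts, so G is the complete bipartite graph K_{2,4}. The parts have unequal sizes, so no automorphism swaps them; each part is permuted independently, giving S_4 × S_2 of order 4!·2! = 48.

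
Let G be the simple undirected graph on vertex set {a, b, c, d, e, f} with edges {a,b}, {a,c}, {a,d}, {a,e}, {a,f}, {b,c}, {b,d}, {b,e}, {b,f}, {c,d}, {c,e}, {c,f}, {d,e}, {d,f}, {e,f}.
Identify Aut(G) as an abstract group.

All 6 vertices are pairwise adjacent: G = K_6. Every bijection on the vertex set is an automorphism of K_6; hence Aut(K_6) ≅ S_6, order 720.

S_6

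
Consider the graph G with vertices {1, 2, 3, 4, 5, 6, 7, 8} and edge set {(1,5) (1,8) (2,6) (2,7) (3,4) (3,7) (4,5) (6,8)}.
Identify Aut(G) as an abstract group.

Every vertex has degree 2 and the graph is connected, so G is the 8-cycle C_8. C_8 has 8 rotations and 8 reflections, so Aut(C_8) ≅ D_8 of order 16.

the dihedral group of order 16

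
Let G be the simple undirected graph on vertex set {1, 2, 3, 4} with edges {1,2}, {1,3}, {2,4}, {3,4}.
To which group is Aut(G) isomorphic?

G is 2-regular and bipartite on 2^2 = 4 vertices with girth 4; it is the hypercube graph Q_2. The symmetry group of the 2-cube is the hyperoctahedral group B_2 = Z_2 ≀ S_2, of order 2^2·2! = 8.

the hyperoctahedral group B_2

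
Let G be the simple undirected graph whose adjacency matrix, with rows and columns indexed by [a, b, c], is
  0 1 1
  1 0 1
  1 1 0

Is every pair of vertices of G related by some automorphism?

All 3 vertices are pairwise adjacent: G = K_3. Any permutation of the 3 vertices preserves K_3, so Aut(K_3) = S_3 of order 3! = 6. This group acts transitively on the 3 vertices.

Yes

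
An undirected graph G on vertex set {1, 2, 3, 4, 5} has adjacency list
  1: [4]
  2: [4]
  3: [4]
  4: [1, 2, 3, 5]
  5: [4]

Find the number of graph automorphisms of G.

24

Vertex 4 has degree 4 and every other vertex has degree 1, so G is the star K_{1,4} with centre 4. The 4 leaves are pairwise interchangeable while the centre is fixed, giving Aut(G) = S_4.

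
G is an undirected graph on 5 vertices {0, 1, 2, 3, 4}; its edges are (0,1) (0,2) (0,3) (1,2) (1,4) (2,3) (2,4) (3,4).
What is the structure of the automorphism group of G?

Vertex 2 is the unique vertex of degree 4; the remaining 4 vertices each have degree 3 and induce a cycle, so G is the wheel on 5 vertices with hub 2. With the hub fixed, the remaining symmetry is that of the rim cycle C_4, giving the dihedral group D_4.

the dihedral group of order 8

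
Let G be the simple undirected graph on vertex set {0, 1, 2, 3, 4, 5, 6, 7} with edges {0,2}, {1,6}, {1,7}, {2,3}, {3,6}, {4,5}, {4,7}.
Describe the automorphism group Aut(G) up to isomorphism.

C_2

The degree sequence is [1, 2, 2, 2, 2, 1, 2, 2]; the two degree-1 vertices 0 and 5 are the ends of a path, so G = P_8. The only nontrivial automorphism of a path is the end-to-end reflection, so Aut(G) ≅ Z_2.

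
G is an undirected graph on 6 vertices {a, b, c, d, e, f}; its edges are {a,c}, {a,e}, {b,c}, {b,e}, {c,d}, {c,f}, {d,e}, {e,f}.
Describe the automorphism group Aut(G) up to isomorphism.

S_2 × S_4

The vertices split by degree into {c, e} (degree 4) and {a, b, d, f} (degree 2); every edge runs between the two parts, so G is the complete bipartite graph K_{2,4}. Automorphisms preserve the bipartition setwise (since the parts differ in size) and act as S_2 × S_4 within it; |Aut| = 48.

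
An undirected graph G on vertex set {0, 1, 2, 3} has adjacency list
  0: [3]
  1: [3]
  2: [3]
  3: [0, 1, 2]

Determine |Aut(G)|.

Vertex 3 has degree 3 and every other vertex has degree 1, so G is the star K_{1,3} with centre 3. Any automorphism fixes the centre and permutes the 3 leaves freely, so Aut(G) ≅ S_3 of order 3! = 6.

6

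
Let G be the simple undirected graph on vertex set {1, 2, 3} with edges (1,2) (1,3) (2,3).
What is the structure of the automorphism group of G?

the symmetric group on 3 letters

Every vertex has degree 2, so G is the complete graph K_3. Any permutation of the 3 vertices preserves K_3, so Aut(K_3) = S_3 of order 3! = 6.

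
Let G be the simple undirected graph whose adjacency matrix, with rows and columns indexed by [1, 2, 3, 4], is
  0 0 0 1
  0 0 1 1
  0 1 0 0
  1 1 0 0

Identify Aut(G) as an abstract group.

C_2

The degree sequence is [1, 2, 1, 2]; the two degree-1 vertices 1 and 3 are the ends of a path, so G = P_4. A path has exactly one nontrivial symmetry — reversal — giving Aut(G) of order 2.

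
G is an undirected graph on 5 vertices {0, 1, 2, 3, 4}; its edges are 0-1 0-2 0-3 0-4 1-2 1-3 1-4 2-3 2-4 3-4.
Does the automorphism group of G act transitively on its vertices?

Every vertex has degree 4, so G is the complete graph K_5. Any permutation of the 5 vertices preserves K_5, so Aut(K_5) = S_5 of order 5! = 120. Under this action every vertex can be carried to every other, so G is vertex-transitive.

Yes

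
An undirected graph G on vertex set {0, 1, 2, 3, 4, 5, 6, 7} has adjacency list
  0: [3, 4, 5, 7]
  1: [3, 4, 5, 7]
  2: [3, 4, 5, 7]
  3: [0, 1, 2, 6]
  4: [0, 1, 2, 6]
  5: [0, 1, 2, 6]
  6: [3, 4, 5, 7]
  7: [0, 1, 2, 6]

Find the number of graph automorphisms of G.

G is 4-regular and bipartite with parts {0, 1, 2, 6} and {3, 4, 5, 7} (each part is independent and every cross-pair is an edge), so G = K_{4,4}. Each part can be permuted independently (S_4 × S_4) and the two equal-size parts can also be swapped, giving (S_4 × S_4) ⋊ Z_2 of order 2·(4!)² = 1152.

1152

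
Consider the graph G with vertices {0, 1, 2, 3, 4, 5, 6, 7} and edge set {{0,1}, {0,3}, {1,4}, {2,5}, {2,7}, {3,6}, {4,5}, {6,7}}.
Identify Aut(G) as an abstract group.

D_8

Every vertex has degree 2 and the graph is connected, so G is the 8-cycle C_8. The automorphisms of the 8-cycle are exactly the symmetries of a regular 8-gon: the dihedral group D_8, |D_8| = 16.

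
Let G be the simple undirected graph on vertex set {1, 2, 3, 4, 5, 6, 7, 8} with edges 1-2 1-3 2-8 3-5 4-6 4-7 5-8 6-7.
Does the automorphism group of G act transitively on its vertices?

G has two connected components, {1, 2, 3, 5, 8} and {4, 6, 7}; each is 2-regular, so G = C_5 ⊔ C_3. The orbit of 1 under Aut(G) is {1, 2, 3, 5, 8}, which does not contain 4, so G is not vertex-transitive.

No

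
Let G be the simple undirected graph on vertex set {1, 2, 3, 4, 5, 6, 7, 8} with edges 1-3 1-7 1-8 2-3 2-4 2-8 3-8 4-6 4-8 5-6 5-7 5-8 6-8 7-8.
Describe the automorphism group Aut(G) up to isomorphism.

Vertex 8 is the unique vertex of degree 7; the remaining 7 vertices each have degree 3 and induce a cycle, so G is the wheel on 8 vertices with hub 8. With the hub fixed, the remaining symmetry is that of the rim cycle C_7, giving the dihedral group D_7.

D_7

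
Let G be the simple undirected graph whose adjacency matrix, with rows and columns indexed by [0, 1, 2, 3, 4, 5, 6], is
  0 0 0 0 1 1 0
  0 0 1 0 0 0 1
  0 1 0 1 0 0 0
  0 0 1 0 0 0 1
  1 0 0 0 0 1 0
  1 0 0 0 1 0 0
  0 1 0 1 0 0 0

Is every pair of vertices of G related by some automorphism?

G has two connected components, {1, 2, 3, 6} and {0, 4, 5}; each is 2-regular, so G = C_4 ⊔ C_3. The orbit of 0 under Aut(G) is {0, 4, 5}, which does not contain 1, so G is not vertex-transitive.

No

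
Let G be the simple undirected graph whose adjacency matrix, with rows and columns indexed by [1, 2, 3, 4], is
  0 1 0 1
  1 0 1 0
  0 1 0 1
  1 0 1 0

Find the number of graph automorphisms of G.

G is 2-regular and connected on 4 vertices, i.e. the cycle C_4. C_4 has 4 rotations and 4 reflections, so Aut(C_4) ≅ D_4 of order 8.

8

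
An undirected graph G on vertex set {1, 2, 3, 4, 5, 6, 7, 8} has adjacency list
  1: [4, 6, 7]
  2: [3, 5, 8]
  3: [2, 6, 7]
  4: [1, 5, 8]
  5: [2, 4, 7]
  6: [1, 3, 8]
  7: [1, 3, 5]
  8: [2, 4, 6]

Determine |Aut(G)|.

G is 3-regular and bipartite on 2^3 = 8 vertices with girth 4; it is the hypercube graph Q_3. Aut(Q_3) consists of the signed permutations of the 3 coordinate axes: 3! permutations times 2^3 sign flips, so |Aut| = 2^3·3! = 48.

48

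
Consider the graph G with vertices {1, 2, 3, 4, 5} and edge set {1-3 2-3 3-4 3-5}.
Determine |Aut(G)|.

24

Vertex 3 has degree 4 and every other vertex has degree 1, so G is the star K_{1,4} with centre 3. The 4 leaves are pairwise interchangeable while the centre is fixed, giving Aut(G) = S_4.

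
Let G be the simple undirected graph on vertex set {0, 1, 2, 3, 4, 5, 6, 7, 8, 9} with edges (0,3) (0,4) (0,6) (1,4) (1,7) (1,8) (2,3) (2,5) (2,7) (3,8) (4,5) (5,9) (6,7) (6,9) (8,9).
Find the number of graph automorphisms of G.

G is 3-regular on 10 vertices with no triangles and no 4-cycles (girth 5): this is the Petersen graph. It is a classical fact that the Petersen graph has automorphism group S_5 (order 120), arising from its description as the Kneser graph K(5,2).

120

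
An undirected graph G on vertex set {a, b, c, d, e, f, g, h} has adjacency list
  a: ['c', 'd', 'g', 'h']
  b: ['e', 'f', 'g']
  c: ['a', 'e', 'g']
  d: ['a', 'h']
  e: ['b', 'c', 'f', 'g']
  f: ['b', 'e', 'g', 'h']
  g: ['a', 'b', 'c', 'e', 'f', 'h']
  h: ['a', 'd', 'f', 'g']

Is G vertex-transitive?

No

Vertex d is the only vertex of degree 2, so every automorphism fixes it; G is not vertex-transitive.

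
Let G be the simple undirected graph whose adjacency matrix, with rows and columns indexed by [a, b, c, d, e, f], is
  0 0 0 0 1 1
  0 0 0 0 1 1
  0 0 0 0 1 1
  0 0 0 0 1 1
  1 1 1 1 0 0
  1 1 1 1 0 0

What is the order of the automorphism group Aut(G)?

48

The vertices split by degree into {e, f} (degree 4) and {a, b, c, d} (degree 2); every edge runs between the two parts, so G is the complete bipartite graph K_{2,4}. Automorphisms preserve the bipartition setwise (since the parts differ in size) and act as S_4 × S_2 within it; |Aut| = 48.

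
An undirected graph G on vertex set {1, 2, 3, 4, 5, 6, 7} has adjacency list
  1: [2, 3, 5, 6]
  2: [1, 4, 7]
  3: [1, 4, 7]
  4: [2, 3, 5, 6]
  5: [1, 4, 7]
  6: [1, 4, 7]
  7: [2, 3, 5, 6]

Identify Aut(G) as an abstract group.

S_3 × S_4

The vertices split by degree into {1, 4, 7} (degree 4) and {2, 3, 5, 6} (degree 3); every edge runs between the two parts, so G is the complete bipartite graph K_{3,4}. The parts have unequal sizes, so no automorphism swaps them; each part is permuted independently, giving S_3 × S_4 of order 3!·4! = 144.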